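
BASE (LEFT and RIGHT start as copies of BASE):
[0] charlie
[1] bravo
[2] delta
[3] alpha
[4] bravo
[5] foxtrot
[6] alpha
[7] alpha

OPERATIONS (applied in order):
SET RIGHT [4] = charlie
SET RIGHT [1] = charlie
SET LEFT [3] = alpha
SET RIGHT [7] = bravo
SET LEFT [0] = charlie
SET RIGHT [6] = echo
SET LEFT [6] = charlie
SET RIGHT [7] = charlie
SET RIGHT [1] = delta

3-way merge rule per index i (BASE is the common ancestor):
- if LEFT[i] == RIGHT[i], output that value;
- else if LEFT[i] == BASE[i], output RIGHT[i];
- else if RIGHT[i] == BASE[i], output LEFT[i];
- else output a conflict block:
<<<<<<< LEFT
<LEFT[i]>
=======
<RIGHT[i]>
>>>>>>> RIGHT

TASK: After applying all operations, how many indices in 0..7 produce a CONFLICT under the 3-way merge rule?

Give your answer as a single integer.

Final LEFT:  [charlie, bravo, delta, alpha, bravo, foxtrot, charlie, alpha]
Final RIGHT: [charlie, delta, delta, alpha, charlie, foxtrot, echo, charlie]
i=0: L=charlie R=charlie -> agree -> charlie
i=1: L=bravo=BASE, R=delta -> take RIGHT -> delta
i=2: L=delta R=delta -> agree -> delta
i=3: L=alpha R=alpha -> agree -> alpha
i=4: L=bravo=BASE, R=charlie -> take RIGHT -> charlie
i=5: L=foxtrot R=foxtrot -> agree -> foxtrot
i=6: BASE=alpha L=charlie R=echo all differ -> CONFLICT
i=7: L=alpha=BASE, R=charlie -> take RIGHT -> charlie
Conflict count: 1

Answer: 1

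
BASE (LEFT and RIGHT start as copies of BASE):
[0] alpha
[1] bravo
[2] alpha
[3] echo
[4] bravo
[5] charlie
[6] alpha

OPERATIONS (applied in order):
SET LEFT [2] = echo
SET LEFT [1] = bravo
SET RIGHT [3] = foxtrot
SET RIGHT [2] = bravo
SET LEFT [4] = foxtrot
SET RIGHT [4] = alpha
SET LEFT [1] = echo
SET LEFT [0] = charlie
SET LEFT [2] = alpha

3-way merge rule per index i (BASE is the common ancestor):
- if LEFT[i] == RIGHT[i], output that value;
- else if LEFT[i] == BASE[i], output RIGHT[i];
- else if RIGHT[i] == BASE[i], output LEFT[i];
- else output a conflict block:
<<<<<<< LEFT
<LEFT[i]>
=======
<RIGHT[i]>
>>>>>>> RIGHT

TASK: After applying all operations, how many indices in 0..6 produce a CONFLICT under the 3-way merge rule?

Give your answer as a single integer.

Answer: 1

Derivation:
Final LEFT:  [charlie, echo, alpha, echo, foxtrot, charlie, alpha]
Final RIGHT: [alpha, bravo, bravo, foxtrot, alpha, charlie, alpha]
i=0: L=charlie, R=alpha=BASE -> take LEFT -> charlie
i=1: L=echo, R=bravo=BASE -> take LEFT -> echo
i=2: L=alpha=BASE, R=bravo -> take RIGHT -> bravo
i=3: L=echo=BASE, R=foxtrot -> take RIGHT -> foxtrot
i=4: BASE=bravo L=foxtrot R=alpha all differ -> CONFLICT
i=5: L=charlie R=charlie -> agree -> charlie
i=6: L=alpha R=alpha -> agree -> alpha
Conflict count: 1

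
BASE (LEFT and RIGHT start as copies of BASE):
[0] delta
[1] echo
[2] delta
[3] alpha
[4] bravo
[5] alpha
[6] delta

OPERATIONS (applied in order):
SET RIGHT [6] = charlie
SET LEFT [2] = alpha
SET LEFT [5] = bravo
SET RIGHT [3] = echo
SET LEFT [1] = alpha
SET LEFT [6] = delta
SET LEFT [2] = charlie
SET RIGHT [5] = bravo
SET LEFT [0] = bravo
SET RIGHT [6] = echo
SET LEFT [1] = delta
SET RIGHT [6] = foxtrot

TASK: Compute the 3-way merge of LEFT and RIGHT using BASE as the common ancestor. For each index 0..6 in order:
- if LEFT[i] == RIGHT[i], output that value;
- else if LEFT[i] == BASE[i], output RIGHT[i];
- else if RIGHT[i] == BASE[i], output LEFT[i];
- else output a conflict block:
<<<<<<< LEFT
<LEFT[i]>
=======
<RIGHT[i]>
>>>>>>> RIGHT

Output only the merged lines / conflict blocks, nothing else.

Final LEFT:  [bravo, delta, charlie, alpha, bravo, bravo, delta]
Final RIGHT: [delta, echo, delta, echo, bravo, bravo, foxtrot]
i=0: L=bravo, R=delta=BASE -> take LEFT -> bravo
i=1: L=delta, R=echo=BASE -> take LEFT -> delta
i=2: L=charlie, R=delta=BASE -> take LEFT -> charlie
i=3: L=alpha=BASE, R=echo -> take RIGHT -> echo
i=4: L=bravo R=bravo -> agree -> bravo
i=5: L=bravo R=bravo -> agree -> bravo
i=6: L=delta=BASE, R=foxtrot -> take RIGHT -> foxtrot

Answer: bravo
delta
charlie
echo
bravo
bravo
foxtrot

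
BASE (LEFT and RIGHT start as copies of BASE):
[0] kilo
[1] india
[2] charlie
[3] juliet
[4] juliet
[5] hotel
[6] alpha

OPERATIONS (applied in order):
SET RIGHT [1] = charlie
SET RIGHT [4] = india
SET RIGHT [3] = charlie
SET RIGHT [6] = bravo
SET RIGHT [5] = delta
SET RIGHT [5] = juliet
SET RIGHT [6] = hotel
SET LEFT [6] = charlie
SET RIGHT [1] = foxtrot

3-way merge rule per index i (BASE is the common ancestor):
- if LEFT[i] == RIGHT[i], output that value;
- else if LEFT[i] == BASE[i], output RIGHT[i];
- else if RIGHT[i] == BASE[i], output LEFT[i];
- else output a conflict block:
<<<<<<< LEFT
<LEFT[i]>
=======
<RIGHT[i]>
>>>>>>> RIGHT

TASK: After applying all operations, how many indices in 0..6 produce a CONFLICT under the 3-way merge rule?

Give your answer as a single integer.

Answer: 1

Derivation:
Final LEFT:  [kilo, india, charlie, juliet, juliet, hotel, charlie]
Final RIGHT: [kilo, foxtrot, charlie, charlie, india, juliet, hotel]
i=0: L=kilo R=kilo -> agree -> kilo
i=1: L=india=BASE, R=foxtrot -> take RIGHT -> foxtrot
i=2: L=charlie R=charlie -> agree -> charlie
i=3: L=juliet=BASE, R=charlie -> take RIGHT -> charlie
i=4: L=juliet=BASE, R=india -> take RIGHT -> india
i=5: L=hotel=BASE, R=juliet -> take RIGHT -> juliet
i=6: BASE=alpha L=charlie R=hotel all differ -> CONFLICT
Conflict count: 1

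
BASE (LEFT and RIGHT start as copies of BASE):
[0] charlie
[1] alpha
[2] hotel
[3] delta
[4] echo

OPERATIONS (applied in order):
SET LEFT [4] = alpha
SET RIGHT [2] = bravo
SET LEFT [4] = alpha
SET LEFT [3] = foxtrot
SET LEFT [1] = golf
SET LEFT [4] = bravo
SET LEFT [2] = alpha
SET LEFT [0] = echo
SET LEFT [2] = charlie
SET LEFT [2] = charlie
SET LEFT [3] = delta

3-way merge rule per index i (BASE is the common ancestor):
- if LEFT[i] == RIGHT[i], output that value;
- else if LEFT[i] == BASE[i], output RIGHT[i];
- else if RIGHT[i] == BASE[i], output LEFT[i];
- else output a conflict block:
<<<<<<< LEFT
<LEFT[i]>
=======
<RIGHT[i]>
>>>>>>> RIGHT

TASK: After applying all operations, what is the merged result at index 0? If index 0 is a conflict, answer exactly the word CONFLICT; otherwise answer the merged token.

Answer: echo

Derivation:
Final LEFT:  [echo, golf, charlie, delta, bravo]
Final RIGHT: [charlie, alpha, bravo, delta, echo]
i=0: L=echo, R=charlie=BASE -> take LEFT -> echo
i=1: L=golf, R=alpha=BASE -> take LEFT -> golf
i=2: BASE=hotel L=charlie R=bravo all differ -> CONFLICT
i=3: L=delta R=delta -> agree -> delta
i=4: L=bravo, R=echo=BASE -> take LEFT -> bravo
Index 0 -> echo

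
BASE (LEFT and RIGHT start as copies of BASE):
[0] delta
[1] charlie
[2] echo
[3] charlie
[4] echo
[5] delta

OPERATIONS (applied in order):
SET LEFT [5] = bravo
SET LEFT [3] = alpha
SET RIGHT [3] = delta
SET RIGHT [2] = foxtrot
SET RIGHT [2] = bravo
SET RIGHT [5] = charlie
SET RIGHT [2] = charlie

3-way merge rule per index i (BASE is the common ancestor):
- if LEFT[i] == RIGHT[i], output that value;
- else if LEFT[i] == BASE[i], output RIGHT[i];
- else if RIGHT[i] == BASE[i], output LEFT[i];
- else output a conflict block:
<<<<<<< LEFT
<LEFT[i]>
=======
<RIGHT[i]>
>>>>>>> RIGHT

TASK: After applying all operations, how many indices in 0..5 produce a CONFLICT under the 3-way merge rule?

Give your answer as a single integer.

Answer: 2

Derivation:
Final LEFT:  [delta, charlie, echo, alpha, echo, bravo]
Final RIGHT: [delta, charlie, charlie, delta, echo, charlie]
i=0: L=delta R=delta -> agree -> delta
i=1: L=charlie R=charlie -> agree -> charlie
i=2: L=echo=BASE, R=charlie -> take RIGHT -> charlie
i=3: BASE=charlie L=alpha R=delta all differ -> CONFLICT
i=4: L=echo R=echo -> agree -> echo
i=5: BASE=delta L=bravo R=charlie all differ -> CONFLICT
Conflict count: 2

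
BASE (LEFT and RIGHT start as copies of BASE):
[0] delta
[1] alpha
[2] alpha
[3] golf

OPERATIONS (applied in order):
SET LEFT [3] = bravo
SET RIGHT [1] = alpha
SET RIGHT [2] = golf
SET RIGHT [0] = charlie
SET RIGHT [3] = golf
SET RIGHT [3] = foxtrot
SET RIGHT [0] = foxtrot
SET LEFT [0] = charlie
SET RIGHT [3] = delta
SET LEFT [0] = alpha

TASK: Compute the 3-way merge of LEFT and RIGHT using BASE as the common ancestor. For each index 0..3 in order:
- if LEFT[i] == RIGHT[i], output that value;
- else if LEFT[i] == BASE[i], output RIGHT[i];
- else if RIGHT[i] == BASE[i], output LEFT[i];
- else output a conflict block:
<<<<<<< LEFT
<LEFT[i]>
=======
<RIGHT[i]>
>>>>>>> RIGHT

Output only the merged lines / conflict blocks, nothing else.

Answer: <<<<<<< LEFT
alpha
=======
foxtrot
>>>>>>> RIGHT
alpha
golf
<<<<<<< LEFT
bravo
=======
delta
>>>>>>> RIGHT

Derivation:
Final LEFT:  [alpha, alpha, alpha, bravo]
Final RIGHT: [foxtrot, alpha, golf, delta]
i=0: BASE=delta L=alpha R=foxtrot all differ -> CONFLICT
i=1: L=alpha R=alpha -> agree -> alpha
i=2: L=alpha=BASE, R=golf -> take RIGHT -> golf
i=3: BASE=golf L=bravo R=delta all differ -> CONFLICT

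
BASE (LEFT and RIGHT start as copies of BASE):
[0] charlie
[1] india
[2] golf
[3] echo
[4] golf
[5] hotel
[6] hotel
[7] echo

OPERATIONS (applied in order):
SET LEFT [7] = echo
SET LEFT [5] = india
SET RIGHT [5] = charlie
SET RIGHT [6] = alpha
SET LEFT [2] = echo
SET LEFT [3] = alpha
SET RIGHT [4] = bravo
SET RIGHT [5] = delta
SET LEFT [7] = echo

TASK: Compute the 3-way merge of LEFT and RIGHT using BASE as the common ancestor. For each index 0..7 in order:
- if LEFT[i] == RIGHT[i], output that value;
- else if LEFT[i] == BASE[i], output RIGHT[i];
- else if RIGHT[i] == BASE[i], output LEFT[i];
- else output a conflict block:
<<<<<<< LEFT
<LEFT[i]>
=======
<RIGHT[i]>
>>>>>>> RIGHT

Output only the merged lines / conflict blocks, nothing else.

Answer: charlie
india
echo
alpha
bravo
<<<<<<< LEFT
india
=======
delta
>>>>>>> RIGHT
alpha
echo

Derivation:
Final LEFT:  [charlie, india, echo, alpha, golf, india, hotel, echo]
Final RIGHT: [charlie, india, golf, echo, bravo, delta, alpha, echo]
i=0: L=charlie R=charlie -> agree -> charlie
i=1: L=india R=india -> agree -> india
i=2: L=echo, R=golf=BASE -> take LEFT -> echo
i=3: L=alpha, R=echo=BASE -> take LEFT -> alpha
i=4: L=golf=BASE, R=bravo -> take RIGHT -> bravo
i=5: BASE=hotel L=india R=delta all differ -> CONFLICT
i=6: L=hotel=BASE, R=alpha -> take RIGHT -> alpha
i=7: L=echo R=echo -> agree -> echo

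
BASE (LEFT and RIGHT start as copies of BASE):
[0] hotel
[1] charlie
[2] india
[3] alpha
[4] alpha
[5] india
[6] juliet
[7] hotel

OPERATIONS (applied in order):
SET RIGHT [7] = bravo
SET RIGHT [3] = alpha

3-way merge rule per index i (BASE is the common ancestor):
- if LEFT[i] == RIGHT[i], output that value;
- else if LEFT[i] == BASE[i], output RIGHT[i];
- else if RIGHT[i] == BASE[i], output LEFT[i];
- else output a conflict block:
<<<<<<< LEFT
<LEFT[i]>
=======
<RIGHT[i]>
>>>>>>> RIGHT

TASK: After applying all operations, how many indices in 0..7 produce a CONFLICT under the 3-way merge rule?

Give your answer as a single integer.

Answer: 0

Derivation:
Final LEFT:  [hotel, charlie, india, alpha, alpha, india, juliet, hotel]
Final RIGHT: [hotel, charlie, india, alpha, alpha, india, juliet, bravo]
i=0: L=hotel R=hotel -> agree -> hotel
i=1: L=charlie R=charlie -> agree -> charlie
i=2: L=india R=india -> agree -> india
i=3: L=alpha R=alpha -> agree -> alpha
i=4: L=alpha R=alpha -> agree -> alpha
i=5: L=india R=india -> agree -> india
i=6: L=juliet R=juliet -> agree -> juliet
i=7: L=hotel=BASE, R=bravo -> take RIGHT -> bravo
Conflict count: 0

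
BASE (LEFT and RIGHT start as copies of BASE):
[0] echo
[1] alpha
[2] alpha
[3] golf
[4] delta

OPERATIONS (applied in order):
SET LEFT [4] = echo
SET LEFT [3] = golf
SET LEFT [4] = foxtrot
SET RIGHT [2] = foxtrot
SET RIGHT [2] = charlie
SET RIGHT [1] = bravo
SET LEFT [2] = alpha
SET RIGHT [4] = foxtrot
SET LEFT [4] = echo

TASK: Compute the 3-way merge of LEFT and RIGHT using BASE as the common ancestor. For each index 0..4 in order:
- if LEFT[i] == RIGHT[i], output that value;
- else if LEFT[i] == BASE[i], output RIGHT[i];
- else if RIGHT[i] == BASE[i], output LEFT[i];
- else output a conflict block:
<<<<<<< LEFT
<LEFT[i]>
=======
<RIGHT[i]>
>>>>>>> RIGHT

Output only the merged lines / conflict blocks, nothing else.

Answer: echo
bravo
charlie
golf
<<<<<<< LEFT
echo
=======
foxtrot
>>>>>>> RIGHT

Derivation:
Final LEFT:  [echo, alpha, alpha, golf, echo]
Final RIGHT: [echo, bravo, charlie, golf, foxtrot]
i=0: L=echo R=echo -> agree -> echo
i=1: L=alpha=BASE, R=bravo -> take RIGHT -> bravo
i=2: L=alpha=BASE, R=charlie -> take RIGHT -> charlie
i=3: L=golf R=golf -> agree -> golf
i=4: BASE=delta L=echo R=foxtrot all differ -> CONFLICT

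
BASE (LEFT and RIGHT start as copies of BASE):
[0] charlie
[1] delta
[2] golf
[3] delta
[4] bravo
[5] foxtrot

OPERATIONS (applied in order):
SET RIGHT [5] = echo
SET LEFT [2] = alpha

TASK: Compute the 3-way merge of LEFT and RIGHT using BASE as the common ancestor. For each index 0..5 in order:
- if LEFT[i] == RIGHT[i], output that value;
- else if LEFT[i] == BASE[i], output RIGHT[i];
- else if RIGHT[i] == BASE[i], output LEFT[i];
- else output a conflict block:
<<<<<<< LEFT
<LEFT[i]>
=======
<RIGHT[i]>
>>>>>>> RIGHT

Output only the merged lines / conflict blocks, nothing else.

Final LEFT:  [charlie, delta, alpha, delta, bravo, foxtrot]
Final RIGHT: [charlie, delta, golf, delta, bravo, echo]
i=0: L=charlie R=charlie -> agree -> charlie
i=1: L=delta R=delta -> agree -> delta
i=2: L=alpha, R=golf=BASE -> take LEFT -> alpha
i=3: L=delta R=delta -> agree -> delta
i=4: L=bravo R=bravo -> agree -> bravo
i=5: L=foxtrot=BASE, R=echo -> take RIGHT -> echo

Answer: charlie
delta
alpha
delta
bravo
echo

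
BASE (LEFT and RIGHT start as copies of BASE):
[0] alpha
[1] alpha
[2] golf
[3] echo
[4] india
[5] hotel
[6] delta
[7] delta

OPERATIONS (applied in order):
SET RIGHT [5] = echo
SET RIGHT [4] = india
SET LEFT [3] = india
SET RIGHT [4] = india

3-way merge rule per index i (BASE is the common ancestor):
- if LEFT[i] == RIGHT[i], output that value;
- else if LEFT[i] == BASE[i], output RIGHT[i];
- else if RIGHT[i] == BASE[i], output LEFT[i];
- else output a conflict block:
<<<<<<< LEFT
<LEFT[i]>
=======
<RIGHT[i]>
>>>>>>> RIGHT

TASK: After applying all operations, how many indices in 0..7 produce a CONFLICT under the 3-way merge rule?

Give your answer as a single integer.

Answer: 0

Derivation:
Final LEFT:  [alpha, alpha, golf, india, india, hotel, delta, delta]
Final RIGHT: [alpha, alpha, golf, echo, india, echo, delta, delta]
i=0: L=alpha R=alpha -> agree -> alpha
i=1: L=alpha R=alpha -> agree -> alpha
i=2: L=golf R=golf -> agree -> golf
i=3: L=india, R=echo=BASE -> take LEFT -> india
i=4: L=india R=india -> agree -> india
i=5: L=hotel=BASE, R=echo -> take RIGHT -> echo
i=6: L=delta R=delta -> agree -> delta
i=7: L=delta R=delta -> agree -> delta
Conflict count: 0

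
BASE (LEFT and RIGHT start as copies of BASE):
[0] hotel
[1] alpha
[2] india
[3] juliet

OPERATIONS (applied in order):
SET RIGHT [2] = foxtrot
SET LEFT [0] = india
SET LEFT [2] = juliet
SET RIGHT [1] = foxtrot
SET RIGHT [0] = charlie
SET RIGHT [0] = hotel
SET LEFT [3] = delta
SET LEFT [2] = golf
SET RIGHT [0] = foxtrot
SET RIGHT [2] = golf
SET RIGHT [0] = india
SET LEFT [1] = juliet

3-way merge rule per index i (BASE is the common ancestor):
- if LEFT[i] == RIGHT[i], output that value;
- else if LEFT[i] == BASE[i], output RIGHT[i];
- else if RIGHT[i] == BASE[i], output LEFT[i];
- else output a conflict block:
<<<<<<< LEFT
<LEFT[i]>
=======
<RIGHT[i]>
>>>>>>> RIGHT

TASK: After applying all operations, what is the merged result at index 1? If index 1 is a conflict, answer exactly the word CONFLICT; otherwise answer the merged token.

Final LEFT:  [india, juliet, golf, delta]
Final RIGHT: [india, foxtrot, golf, juliet]
i=0: L=india R=india -> agree -> india
i=1: BASE=alpha L=juliet R=foxtrot all differ -> CONFLICT
i=2: L=golf R=golf -> agree -> golf
i=3: L=delta, R=juliet=BASE -> take LEFT -> delta
Index 1 -> CONFLICT

Answer: CONFLICT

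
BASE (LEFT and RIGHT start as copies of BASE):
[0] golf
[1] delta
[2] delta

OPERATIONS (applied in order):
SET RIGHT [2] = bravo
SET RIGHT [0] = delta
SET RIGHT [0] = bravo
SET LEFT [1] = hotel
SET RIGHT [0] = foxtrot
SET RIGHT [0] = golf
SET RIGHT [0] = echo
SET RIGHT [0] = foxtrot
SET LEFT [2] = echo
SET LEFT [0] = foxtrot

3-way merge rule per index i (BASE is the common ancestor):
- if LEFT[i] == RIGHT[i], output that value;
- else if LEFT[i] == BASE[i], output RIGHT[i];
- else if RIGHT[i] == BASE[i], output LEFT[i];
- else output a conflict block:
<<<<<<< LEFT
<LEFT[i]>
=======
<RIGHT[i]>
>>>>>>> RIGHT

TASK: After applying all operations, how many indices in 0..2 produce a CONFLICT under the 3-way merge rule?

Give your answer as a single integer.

Final LEFT:  [foxtrot, hotel, echo]
Final RIGHT: [foxtrot, delta, bravo]
i=0: L=foxtrot R=foxtrot -> agree -> foxtrot
i=1: L=hotel, R=delta=BASE -> take LEFT -> hotel
i=2: BASE=delta L=echo R=bravo all differ -> CONFLICT
Conflict count: 1

Answer: 1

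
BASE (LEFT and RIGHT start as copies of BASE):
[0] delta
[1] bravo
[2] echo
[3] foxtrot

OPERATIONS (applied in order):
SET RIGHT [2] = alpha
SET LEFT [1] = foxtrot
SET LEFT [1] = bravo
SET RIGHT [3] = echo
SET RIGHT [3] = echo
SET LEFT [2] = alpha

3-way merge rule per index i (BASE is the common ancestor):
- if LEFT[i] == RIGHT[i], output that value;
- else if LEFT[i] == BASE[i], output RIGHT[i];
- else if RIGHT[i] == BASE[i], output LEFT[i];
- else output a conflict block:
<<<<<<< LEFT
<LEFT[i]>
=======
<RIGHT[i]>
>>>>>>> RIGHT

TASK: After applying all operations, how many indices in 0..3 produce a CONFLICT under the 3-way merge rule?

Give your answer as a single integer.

Final LEFT:  [delta, bravo, alpha, foxtrot]
Final RIGHT: [delta, bravo, alpha, echo]
i=0: L=delta R=delta -> agree -> delta
i=1: L=bravo R=bravo -> agree -> bravo
i=2: L=alpha R=alpha -> agree -> alpha
i=3: L=foxtrot=BASE, R=echo -> take RIGHT -> echo
Conflict count: 0

Answer: 0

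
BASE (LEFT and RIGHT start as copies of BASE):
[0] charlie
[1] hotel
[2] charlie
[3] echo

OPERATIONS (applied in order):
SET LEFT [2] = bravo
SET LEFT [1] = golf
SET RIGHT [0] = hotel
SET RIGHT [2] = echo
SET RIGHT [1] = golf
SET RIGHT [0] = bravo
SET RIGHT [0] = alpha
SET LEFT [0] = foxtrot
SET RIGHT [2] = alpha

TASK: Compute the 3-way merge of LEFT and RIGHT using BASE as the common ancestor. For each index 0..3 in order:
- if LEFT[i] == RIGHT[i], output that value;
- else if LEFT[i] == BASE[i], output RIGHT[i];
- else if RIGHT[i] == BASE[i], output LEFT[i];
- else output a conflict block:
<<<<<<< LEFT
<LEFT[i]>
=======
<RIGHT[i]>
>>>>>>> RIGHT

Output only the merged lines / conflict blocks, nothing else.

Answer: <<<<<<< LEFT
foxtrot
=======
alpha
>>>>>>> RIGHT
golf
<<<<<<< LEFT
bravo
=======
alpha
>>>>>>> RIGHT
echo

Derivation:
Final LEFT:  [foxtrot, golf, bravo, echo]
Final RIGHT: [alpha, golf, alpha, echo]
i=0: BASE=charlie L=foxtrot R=alpha all differ -> CONFLICT
i=1: L=golf R=golf -> agree -> golf
i=2: BASE=charlie L=bravo R=alpha all differ -> CONFLICT
i=3: L=echo R=echo -> agree -> echo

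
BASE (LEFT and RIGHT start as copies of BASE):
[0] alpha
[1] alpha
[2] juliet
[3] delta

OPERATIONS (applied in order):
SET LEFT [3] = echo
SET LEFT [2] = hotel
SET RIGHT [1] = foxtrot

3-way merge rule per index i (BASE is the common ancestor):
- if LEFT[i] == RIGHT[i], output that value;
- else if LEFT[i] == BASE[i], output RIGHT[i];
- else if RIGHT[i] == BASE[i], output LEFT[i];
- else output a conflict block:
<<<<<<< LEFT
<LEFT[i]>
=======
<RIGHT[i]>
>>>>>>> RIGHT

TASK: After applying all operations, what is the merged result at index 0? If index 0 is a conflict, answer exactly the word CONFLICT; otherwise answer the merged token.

Answer: alpha

Derivation:
Final LEFT:  [alpha, alpha, hotel, echo]
Final RIGHT: [alpha, foxtrot, juliet, delta]
i=0: L=alpha R=alpha -> agree -> alpha
i=1: L=alpha=BASE, R=foxtrot -> take RIGHT -> foxtrot
i=2: L=hotel, R=juliet=BASE -> take LEFT -> hotel
i=3: L=echo, R=delta=BASE -> take LEFT -> echo
Index 0 -> alpha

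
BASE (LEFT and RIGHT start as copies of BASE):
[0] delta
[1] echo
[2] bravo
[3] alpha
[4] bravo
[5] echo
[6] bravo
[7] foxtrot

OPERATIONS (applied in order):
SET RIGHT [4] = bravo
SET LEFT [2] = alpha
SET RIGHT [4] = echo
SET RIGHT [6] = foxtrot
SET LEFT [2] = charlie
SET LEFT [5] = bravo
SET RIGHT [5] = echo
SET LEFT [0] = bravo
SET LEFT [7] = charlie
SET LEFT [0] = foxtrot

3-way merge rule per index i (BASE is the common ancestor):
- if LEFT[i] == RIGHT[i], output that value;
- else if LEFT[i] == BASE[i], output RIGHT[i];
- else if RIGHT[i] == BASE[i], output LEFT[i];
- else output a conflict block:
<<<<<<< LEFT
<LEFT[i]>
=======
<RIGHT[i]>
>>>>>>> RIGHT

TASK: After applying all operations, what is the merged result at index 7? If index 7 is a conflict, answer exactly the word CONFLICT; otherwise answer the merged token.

Final LEFT:  [foxtrot, echo, charlie, alpha, bravo, bravo, bravo, charlie]
Final RIGHT: [delta, echo, bravo, alpha, echo, echo, foxtrot, foxtrot]
i=0: L=foxtrot, R=delta=BASE -> take LEFT -> foxtrot
i=1: L=echo R=echo -> agree -> echo
i=2: L=charlie, R=bravo=BASE -> take LEFT -> charlie
i=3: L=alpha R=alpha -> agree -> alpha
i=4: L=bravo=BASE, R=echo -> take RIGHT -> echo
i=5: L=bravo, R=echo=BASE -> take LEFT -> bravo
i=6: L=bravo=BASE, R=foxtrot -> take RIGHT -> foxtrot
i=7: L=charlie, R=foxtrot=BASE -> take LEFT -> charlie
Index 7 -> charlie

Answer: charlie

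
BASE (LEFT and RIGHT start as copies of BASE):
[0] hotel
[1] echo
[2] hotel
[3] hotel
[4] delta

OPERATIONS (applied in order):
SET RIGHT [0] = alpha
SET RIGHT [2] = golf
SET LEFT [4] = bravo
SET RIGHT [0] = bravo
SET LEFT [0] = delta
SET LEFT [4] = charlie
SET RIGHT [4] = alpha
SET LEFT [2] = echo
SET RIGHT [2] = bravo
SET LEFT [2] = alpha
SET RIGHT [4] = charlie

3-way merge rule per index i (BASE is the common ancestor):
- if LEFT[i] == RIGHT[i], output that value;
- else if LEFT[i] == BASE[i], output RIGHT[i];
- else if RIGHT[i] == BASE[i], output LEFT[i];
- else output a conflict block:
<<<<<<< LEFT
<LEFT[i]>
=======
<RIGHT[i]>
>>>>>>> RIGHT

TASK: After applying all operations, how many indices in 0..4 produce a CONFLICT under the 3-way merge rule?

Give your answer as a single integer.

Answer: 2

Derivation:
Final LEFT:  [delta, echo, alpha, hotel, charlie]
Final RIGHT: [bravo, echo, bravo, hotel, charlie]
i=0: BASE=hotel L=delta R=bravo all differ -> CONFLICT
i=1: L=echo R=echo -> agree -> echo
i=2: BASE=hotel L=alpha R=bravo all differ -> CONFLICT
i=3: L=hotel R=hotel -> agree -> hotel
i=4: L=charlie R=charlie -> agree -> charlie
Conflict count: 2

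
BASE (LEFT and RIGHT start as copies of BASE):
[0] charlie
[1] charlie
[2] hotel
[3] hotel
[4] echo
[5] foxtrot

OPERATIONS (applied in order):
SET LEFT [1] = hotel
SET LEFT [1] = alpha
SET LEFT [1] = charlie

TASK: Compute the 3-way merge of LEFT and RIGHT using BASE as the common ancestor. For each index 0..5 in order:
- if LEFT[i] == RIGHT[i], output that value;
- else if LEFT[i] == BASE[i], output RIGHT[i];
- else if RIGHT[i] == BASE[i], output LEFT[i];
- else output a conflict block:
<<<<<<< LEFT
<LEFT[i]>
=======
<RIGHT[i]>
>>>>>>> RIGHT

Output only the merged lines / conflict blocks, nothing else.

Final LEFT:  [charlie, charlie, hotel, hotel, echo, foxtrot]
Final RIGHT: [charlie, charlie, hotel, hotel, echo, foxtrot]
i=0: L=charlie R=charlie -> agree -> charlie
i=1: L=charlie R=charlie -> agree -> charlie
i=2: L=hotel R=hotel -> agree -> hotel
i=3: L=hotel R=hotel -> agree -> hotel
i=4: L=echo R=echo -> agree -> echo
i=5: L=foxtrot R=foxtrot -> agree -> foxtrot

Answer: charlie
charlie
hotel
hotel
echo
foxtrot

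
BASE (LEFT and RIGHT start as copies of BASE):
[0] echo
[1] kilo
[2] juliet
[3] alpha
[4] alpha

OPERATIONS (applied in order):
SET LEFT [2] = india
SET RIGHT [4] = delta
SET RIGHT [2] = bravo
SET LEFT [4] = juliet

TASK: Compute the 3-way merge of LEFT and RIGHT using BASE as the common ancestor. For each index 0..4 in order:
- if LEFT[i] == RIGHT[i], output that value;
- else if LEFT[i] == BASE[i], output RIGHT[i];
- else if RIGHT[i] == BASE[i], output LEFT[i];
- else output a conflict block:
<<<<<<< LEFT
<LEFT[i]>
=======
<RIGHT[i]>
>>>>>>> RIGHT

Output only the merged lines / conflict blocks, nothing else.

Final LEFT:  [echo, kilo, india, alpha, juliet]
Final RIGHT: [echo, kilo, bravo, alpha, delta]
i=0: L=echo R=echo -> agree -> echo
i=1: L=kilo R=kilo -> agree -> kilo
i=2: BASE=juliet L=india R=bravo all differ -> CONFLICT
i=3: L=alpha R=alpha -> agree -> alpha
i=4: BASE=alpha L=juliet R=delta all differ -> CONFLICT

Answer: echo
kilo
<<<<<<< LEFT
india
=======
bravo
>>>>>>> RIGHT
alpha
<<<<<<< LEFT
juliet
=======
delta
>>>>>>> RIGHT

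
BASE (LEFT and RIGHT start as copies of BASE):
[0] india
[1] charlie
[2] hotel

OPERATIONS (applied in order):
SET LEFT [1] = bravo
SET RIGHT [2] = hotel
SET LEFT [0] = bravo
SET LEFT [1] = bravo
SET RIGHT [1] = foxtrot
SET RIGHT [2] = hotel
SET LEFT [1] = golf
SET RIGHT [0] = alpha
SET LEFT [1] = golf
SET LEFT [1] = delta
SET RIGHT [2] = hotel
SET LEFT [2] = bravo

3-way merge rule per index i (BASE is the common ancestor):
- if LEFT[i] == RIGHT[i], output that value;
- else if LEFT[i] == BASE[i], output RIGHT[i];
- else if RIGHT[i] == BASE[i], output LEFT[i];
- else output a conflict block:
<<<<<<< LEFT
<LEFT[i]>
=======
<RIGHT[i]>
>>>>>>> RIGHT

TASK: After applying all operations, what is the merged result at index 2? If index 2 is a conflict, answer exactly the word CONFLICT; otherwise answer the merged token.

Answer: bravo

Derivation:
Final LEFT:  [bravo, delta, bravo]
Final RIGHT: [alpha, foxtrot, hotel]
i=0: BASE=india L=bravo R=alpha all differ -> CONFLICT
i=1: BASE=charlie L=delta R=foxtrot all differ -> CONFLICT
i=2: L=bravo, R=hotel=BASE -> take LEFT -> bravo
Index 2 -> bravo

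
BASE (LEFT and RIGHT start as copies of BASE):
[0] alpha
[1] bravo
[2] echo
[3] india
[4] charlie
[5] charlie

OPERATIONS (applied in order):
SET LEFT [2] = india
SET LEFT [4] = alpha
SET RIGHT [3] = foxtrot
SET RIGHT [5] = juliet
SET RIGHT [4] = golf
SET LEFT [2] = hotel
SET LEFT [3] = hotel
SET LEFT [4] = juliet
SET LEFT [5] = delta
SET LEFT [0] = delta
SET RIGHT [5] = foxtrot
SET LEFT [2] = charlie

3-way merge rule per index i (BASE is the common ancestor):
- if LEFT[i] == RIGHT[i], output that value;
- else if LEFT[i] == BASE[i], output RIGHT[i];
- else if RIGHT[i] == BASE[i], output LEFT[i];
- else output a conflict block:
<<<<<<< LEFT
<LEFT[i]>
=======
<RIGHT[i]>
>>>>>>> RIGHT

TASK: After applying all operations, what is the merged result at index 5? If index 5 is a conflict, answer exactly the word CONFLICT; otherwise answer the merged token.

Final LEFT:  [delta, bravo, charlie, hotel, juliet, delta]
Final RIGHT: [alpha, bravo, echo, foxtrot, golf, foxtrot]
i=0: L=delta, R=alpha=BASE -> take LEFT -> delta
i=1: L=bravo R=bravo -> agree -> bravo
i=2: L=charlie, R=echo=BASE -> take LEFT -> charlie
i=3: BASE=india L=hotel R=foxtrot all differ -> CONFLICT
i=4: BASE=charlie L=juliet R=golf all differ -> CONFLICT
i=5: BASE=charlie L=delta R=foxtrot all differ -> CONFLICT
Index 5 -> CONFLICT

Answer: CONFLICT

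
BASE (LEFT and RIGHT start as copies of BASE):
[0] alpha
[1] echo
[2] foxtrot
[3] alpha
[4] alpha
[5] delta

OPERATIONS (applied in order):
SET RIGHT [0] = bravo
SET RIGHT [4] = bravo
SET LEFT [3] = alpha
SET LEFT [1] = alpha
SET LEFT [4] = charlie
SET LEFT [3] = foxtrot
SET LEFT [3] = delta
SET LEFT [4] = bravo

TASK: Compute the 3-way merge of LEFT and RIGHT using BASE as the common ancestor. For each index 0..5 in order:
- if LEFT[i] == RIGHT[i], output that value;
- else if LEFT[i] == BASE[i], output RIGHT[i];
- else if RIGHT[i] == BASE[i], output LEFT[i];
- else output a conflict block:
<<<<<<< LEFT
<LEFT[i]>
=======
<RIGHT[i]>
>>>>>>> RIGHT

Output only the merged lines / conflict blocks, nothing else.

Final LEFT:  [alpha, alpha, foxtrot, delta, bravo, delta]
Final RIGHT: [bravo, echo, foxtrot, alpha, bravo, delta]
i=0: L=alpha=BASE, R=bravo -> take RIGHT -> bravo
i=1: L=alpha, R=echo=BASE -> take LEFT -> alpha
i=2: L=foxtrot R=foxtrot -> agree -> foxtrot
i=3: L=delta, R=alpha=BASE -> take LEFT -> delta
i=4: L=bravo R=bravo -> agree -> bravo
i=5: L=delta R=delta -> agree -> delta

Answer: bravo
alpha
foxtrot
delta
bravo
delta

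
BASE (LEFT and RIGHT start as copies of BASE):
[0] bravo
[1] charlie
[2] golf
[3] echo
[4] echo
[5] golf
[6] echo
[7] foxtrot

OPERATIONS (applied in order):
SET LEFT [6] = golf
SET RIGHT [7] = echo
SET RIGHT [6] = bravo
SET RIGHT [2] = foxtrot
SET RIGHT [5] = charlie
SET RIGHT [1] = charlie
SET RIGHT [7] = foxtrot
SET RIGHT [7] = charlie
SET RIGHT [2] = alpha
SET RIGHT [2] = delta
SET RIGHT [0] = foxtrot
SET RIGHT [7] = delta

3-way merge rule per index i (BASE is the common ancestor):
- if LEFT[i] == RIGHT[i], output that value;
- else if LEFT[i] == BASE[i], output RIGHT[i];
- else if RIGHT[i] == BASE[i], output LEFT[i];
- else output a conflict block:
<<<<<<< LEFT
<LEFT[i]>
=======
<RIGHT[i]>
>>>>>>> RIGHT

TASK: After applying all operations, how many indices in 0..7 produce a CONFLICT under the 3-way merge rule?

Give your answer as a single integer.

Final LEFT:  [bravo, charlie, golf, echo, echo, golf, golf, foxtrot]
Final RIGHT: [foxtrot, charlie, delta, echo, echo, charlie, bravo, delta]
i=0: L=bravo=BASE, R=foxtrot -> take RIGHT -> foxtrot
i=1: L=charlie R=charlie -> agree -> charlie
i=2: L=golf=BASE, R=delta -> take RIGHT -> delta
i=3: L=echo R=echo -> agree -> echo
i=4: L=echo R=echo -> agree -> echo
i=5: L=golf=BASE, R=charlie -> take RIGHT -> charlie
i=6: BASE=echo L=golf R=bravo all differ -> CONFLICT
i=7: L=foxtrot=BASE, R=delta -> take RIGHT -> delta
Conflict count: 1

Answer: 1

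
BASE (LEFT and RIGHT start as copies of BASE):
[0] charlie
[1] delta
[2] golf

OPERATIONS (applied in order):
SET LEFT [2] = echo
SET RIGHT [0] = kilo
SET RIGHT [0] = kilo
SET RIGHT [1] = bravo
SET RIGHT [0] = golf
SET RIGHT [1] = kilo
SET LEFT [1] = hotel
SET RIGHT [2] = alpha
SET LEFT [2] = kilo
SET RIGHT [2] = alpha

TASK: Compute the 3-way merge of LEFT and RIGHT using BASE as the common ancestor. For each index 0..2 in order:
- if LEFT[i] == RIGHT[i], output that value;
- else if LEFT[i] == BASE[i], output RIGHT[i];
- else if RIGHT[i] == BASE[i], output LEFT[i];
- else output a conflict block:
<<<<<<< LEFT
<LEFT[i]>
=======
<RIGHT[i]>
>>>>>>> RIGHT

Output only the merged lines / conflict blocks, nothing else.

Final LEFT:  [charlie, hotel, kilo]
Final RIGHT: [golf, kilo, alpha]
i=0: L=charlie=BASE, R=golf -> take RIGHT -> golf
i=1: BASE=delta L=hotel R=kilo all differ -> CONFLICT
i=2: BASE=golf L=kilo R=alpha all differ -> CONFLICT

Answer: golf
<<<<<<< LEFT
hotel
=======
kilo
>>>>>>> RIGHT
<<<<<<< LEFT
kilo
=======
alpha
>>>>>>> RIGHT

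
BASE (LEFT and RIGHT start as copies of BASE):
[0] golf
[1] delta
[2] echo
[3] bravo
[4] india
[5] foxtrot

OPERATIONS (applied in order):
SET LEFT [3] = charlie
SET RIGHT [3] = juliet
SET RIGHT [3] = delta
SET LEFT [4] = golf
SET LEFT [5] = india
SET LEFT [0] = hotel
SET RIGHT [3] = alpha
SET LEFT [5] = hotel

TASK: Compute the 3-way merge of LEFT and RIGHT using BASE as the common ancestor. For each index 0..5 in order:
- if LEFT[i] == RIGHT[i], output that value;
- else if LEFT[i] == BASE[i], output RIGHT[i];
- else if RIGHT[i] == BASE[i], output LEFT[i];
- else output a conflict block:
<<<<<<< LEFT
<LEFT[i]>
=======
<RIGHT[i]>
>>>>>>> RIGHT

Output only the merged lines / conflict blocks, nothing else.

Final LEFT:  [hotel, delta, echo, charlie, golf, hotel]
Final RIGHT: [golf, delta, echo, alpha, india, foxtrot]
i=0: L=hotel, R=golf=BASE -> take LEFT -> hotel
i=1: L=delta R=delta -> agree -> delta
i=2: L=echo R=echo -> agree -> echo
i=3: BASE=bravo L=charlie R=alpha all differ -> CONFLICT
i=4: L=golf, R=india=BASE -> take LEFT -> golf
i=5: L=hotel, R=foxtrot=BASE -> take LEFT -> hotel

Answer: hotel
delta
echo
<<<<<<< LEFT
charlie
=======
alpha
>>>>>>> RIGHT
golf
hotel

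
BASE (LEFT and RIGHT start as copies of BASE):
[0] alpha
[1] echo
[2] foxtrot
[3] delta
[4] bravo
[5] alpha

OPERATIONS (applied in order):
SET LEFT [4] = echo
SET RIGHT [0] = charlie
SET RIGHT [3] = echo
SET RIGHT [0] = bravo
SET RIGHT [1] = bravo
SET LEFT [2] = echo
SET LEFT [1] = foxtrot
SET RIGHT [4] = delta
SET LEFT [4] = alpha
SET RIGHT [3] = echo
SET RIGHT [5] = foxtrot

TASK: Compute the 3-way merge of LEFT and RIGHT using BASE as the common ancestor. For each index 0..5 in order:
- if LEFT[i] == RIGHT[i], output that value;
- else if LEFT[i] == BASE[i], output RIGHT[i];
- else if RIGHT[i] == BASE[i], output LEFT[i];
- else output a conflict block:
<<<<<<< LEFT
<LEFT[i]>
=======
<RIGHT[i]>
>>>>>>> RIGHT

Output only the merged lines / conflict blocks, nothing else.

Final LEFT:  [alpha, foxtrot, echo, delta, alpha, alpha]
Final RIGHT: [bravo, bravo, foxtrot, echo, delta, foxtrot]
i=0: L=alpha=BASE, R=bravo -> take RIGHT -> bravo
i=1: BASE=echo L=foxtrot R=bravo all differ -> CONFLICT
i=2: L=echo, R=foxtrot=BASE -> take LEFT -> echo
i=3: L=delta=BASE, R=echo -> take RIGHT -> echo
i=4: BASE=bravo L=alpha R=delta all differ -> CONFLICT
i=5: L=alpha=BASE, R=foxtrot -> take RIGHT -> foxtrot

Answer: bravo
<<<<<<< LEFT
foxtrot
=======
bravo
>>>>>>> RIGHT
echo
echo
<<<<<<< LEFT
alpha
=======
delta
>>>>>>> RIGHT
foxtrot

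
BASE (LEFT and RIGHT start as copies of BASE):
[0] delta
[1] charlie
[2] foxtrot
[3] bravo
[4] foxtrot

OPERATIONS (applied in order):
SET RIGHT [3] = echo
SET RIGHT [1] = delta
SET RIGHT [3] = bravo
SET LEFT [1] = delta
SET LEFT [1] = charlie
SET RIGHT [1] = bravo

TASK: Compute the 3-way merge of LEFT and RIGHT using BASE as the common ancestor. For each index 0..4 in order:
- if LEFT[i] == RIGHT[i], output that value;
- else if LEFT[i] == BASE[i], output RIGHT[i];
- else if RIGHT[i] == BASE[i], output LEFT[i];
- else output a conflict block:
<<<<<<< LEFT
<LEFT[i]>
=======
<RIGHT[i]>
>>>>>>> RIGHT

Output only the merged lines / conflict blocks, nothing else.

Final LEFT:  [delta, charlie, foxtrot, bravo, foxtrot]
Final RIGHT: [delta, bravo, foxtrot, bravo, foxtrot]
i=0: L=delta R=delta -> agree -> delta
i=1: L=charlie=BASE, R=bravo -> take RIGHT -> bravo
i=2: L=foxtrot R=foxtrot -> agree -> foxtrot
i=3: L=bravo R=bravo -> agree -> bravo
i=4: L=foxtrot R=foxtrot -> agree -> foxtrot

Answer: delta
bravo
foxtrot
bravo
foxtrot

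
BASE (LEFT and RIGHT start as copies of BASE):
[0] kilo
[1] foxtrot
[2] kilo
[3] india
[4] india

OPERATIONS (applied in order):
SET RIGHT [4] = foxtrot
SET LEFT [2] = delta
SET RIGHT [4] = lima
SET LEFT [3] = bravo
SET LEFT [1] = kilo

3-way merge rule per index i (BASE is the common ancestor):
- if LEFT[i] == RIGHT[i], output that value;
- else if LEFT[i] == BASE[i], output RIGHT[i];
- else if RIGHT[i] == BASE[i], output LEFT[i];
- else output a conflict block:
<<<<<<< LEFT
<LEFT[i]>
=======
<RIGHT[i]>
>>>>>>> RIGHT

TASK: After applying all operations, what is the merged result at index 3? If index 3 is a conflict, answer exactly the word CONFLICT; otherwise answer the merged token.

Final LEFT:  [kilo, kilo, delta, bravo, india]
Final RIGHT: [kilo, foxtrot, kilo, india, lima]
i=0: L=kilo R=kilo -> agree -> kilo
i=1: L=kilo, R=foxtrot=BASE -> take LEFT -> kilo
i=2: L=delta, R=kilo=BASE -> take LEFT -> delta
i=3: L=bravo, R=india=BASE -> take LEFT -> bravo
i=4: L=india=BASE, R=lima -> take RIGHT -> lima
Index 3 -> bravo

Answer: bravo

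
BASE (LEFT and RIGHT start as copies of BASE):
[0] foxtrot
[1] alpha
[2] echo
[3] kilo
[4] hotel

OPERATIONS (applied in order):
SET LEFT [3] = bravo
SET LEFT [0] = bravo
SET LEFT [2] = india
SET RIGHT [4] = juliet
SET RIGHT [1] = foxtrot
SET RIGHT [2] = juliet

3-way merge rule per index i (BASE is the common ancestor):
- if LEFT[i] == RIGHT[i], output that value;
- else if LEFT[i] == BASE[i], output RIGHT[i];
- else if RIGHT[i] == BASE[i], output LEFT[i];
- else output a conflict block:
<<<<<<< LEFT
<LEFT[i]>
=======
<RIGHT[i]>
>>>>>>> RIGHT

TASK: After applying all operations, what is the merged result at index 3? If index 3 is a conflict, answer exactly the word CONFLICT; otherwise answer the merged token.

Answer: bravo

Derivation:
Final LEFT:  [bravo, alpha, india, bravo, hotel]
Final RIGHT: [foxtrot, foxtrot, juliet, kilo, juliet]
i=0: L=bravo, R=foxtrot=BASE -> take LEFT -> bravo
i=1: L=alpha=BASE, R=foxtrot -> take RIGHT -> foxtrot
i=2: BASE=echo L=india R=juliet all differ -> CONFLICT
i=3: L=bravo, R=kilo=BASE -> take LEFT -> bravo
i=4: L=hotel=BASE, R=juliet -> take RIGHT -> juliet
Index 3 -> bravo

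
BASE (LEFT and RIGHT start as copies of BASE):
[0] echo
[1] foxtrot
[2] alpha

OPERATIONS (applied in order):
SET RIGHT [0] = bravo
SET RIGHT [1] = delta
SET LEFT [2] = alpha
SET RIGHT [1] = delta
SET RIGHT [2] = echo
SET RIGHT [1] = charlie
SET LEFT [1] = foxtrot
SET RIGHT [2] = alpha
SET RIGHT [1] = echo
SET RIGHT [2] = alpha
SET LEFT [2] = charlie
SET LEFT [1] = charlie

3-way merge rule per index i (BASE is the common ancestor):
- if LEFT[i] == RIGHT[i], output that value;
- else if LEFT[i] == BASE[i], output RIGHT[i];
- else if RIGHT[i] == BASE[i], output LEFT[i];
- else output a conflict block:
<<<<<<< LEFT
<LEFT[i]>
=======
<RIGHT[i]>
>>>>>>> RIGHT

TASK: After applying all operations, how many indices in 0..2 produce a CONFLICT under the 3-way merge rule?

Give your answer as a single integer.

Answer: 1

Derivation:
Final LEFT:  [echo, charlie, charlie]
Final RIGHT: [bravo, echo, alpha]
i=0: L=echo=BASE, R=bravo -> take RIGHT -> bravo
i=1: BASE=foxtrot L=charlie R=echo all differ -> CONFLICT
i=2: L=charlie, R=alpha=BASE -> take LEFT -> charlie
Conflict count: 1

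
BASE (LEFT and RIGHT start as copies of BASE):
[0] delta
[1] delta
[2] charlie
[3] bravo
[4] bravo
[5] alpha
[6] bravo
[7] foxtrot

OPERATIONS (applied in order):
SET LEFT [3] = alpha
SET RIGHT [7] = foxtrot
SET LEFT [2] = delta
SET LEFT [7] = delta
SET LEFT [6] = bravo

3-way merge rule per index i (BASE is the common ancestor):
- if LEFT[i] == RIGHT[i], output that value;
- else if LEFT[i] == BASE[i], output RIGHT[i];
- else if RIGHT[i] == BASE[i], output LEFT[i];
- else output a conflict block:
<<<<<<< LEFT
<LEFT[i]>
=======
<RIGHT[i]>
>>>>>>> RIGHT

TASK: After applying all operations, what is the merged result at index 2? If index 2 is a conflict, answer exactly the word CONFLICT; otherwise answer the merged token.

Final LEFT:  [delta, delta, delta, alpha, bravo, alpha, bravo, delta]
Final RIGHT: [delta, delta, charlie, bravo, bravo, alpha, bravo, foxtrot]
i=0: L=delta R=delta -> agree -> delta
i=1: L=delta R=delta -> agree -> delta
i=2: L=delta, R=charlie=BASE -> take LEFT -> delta
i=3: L=alpha, R=bravo=BASE -> take LEFT -> alpha
i=4: L=bravo R=bravo -> agree -> bravo
i=5: L=alpha R=alpha -> agree -> alpha
i=6: L=bravo R=bravo -> agree -> bravo
i=7: L=delta, R=foxtrot=BASE -> take LEFT -> delta
Index 2 -> delta

Answer: delta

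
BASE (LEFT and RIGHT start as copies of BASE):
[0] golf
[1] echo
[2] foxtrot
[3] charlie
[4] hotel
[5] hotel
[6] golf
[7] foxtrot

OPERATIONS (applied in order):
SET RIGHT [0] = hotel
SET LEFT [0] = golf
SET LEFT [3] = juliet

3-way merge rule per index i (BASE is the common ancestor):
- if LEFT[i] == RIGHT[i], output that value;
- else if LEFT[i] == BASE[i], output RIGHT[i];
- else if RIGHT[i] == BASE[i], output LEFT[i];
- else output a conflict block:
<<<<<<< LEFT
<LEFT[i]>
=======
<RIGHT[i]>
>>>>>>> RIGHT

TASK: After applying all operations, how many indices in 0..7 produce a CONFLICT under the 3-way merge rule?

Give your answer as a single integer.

Answer: 0

Derivation:
Final LEFT:  [golf, echo, foxtrot, juliet, hotel, hotel, golf, foxtrot]
Final RIGHT: [hotel, echo, foxtrot, charlie, hotel, hotel, golf, foxtrot]
i=0: L=golf=BASE, R=hotel -> take RIGHT -> hotel
i=1: L=echo R=echo -> agree -> echo
i=2: L=foxtrot R=foxtrot -> agree -> foxtrot
i=3: L=juliet, R=charlie=BASE -> take LEFT -> juliet
i=4: L=hotel R=hotel -> agree -> hotel
i=5: L=hotel R=hotel -> agree -> hotel
i=6: L=golf R=golf -> agree -> golf
i=7: L=foxtrot R=foxtrot -> agree -> foxtrot
Conflict count: 0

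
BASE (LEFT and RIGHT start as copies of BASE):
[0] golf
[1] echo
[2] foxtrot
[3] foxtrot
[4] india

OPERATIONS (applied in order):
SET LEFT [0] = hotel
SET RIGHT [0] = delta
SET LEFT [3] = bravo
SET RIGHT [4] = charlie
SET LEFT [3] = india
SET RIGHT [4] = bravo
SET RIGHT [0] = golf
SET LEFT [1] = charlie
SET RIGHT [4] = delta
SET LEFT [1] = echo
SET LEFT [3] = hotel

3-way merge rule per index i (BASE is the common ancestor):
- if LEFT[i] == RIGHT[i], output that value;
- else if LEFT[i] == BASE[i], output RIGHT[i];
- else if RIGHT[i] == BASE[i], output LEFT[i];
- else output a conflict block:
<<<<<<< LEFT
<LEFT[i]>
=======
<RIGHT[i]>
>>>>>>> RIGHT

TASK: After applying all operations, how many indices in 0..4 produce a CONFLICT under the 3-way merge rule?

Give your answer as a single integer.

Final LEFT:  [hotel, echo, foxtrot, hotel, india]
Final RIGHT: [golf, echo, foxtrot, foxtrot, delta]
i=0: L=hotel, R=golf=BASE -> take LEFT -> hotel
i=1: L=echo R=echo -> agree -> echo
i=2: L=foxtrot R=foxtrot -> agree -> foxtrot
i=3: L=hotel, R=foxtrot=BASE -> take LEFT -> hotel
i=4: L=india=BASE, R=delta -> take RIGHT -> delta
Conflict count: 0

Answer: 0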